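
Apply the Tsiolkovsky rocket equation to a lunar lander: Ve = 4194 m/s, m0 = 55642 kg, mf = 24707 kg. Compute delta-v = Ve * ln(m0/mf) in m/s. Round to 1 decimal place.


Step 1: Mass ratio m0/mf = 55642 / 24707 = 2.252074
Step 2: ln(2.252074) = 0.811852
Step 3: delta-v = 4194 * 0.811852 = 3404.9 m/s

3404.9


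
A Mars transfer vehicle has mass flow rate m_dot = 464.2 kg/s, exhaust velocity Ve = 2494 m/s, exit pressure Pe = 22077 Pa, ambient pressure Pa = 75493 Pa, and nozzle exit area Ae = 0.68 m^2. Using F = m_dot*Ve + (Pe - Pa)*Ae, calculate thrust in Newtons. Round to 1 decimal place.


Step 1: Momentum thrust = m_dot * Ve = 464.2 * 2494 = 1157714.8 N
Step 2: Pressure thrust = (Pe - Pa) * Ae = (22077 - 75493) * 0.68 = -36322.88 N
Step 3: Total thrust F = 1157714.8 + -36322.88 = 1121391.9 N

1121391.9


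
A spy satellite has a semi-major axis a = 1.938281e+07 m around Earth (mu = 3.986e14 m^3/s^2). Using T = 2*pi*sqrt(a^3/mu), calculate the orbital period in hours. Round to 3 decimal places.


Step 1: a^3 / mu = 7.281992e+21 / 3.986e14 = 1.826892e+07
Step 2: sqrt(1.826892e+07) = 4274.216 s
Step 3: T = 2*pi * 4274.216 = 26855.69 s
Step 4: T in hours = 26855.69 / 3600 = 7.460 hours

7.460


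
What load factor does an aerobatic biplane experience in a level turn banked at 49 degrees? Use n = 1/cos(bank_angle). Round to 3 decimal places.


Step 1: Convert 49 degrees to radians = 0.855211
Step 2: cos(49 deg) = 0.656059
Step 3: n = 1 / 0.656059 = 1.524

1.524


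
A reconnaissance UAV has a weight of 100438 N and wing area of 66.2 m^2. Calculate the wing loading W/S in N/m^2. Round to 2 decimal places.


Step 1: Wing loading = W / S = 100438 / 66.2
Step 2: Wing loading = 1517.19 N/m^2

1517.19


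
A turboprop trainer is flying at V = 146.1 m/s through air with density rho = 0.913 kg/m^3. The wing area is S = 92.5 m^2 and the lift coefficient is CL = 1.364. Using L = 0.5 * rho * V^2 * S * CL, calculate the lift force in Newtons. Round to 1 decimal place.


Step 1: Calculate dynamic pressure q = 0.5 * 0.913 * 146.1^2 = 0.5 * 0.913 * 21345.21 = 9744.0884 Pa
Step 2: Multiply by wing area and lift coefficient: L = 9744.0884 * 92.5 * 1.364
Step 3: L = 901328.1738 * 1.364 = 1229411.6 N

1229411.6


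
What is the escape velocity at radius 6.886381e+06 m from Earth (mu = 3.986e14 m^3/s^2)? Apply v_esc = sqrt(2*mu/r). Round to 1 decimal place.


Step 1: 2*mu/r = 2 * 3.986e14 / 6.886381e+06 = 115764724.6064
Step 2: v_esc = sqrt(115764724.6064) = 10759.4 m/s

10759.4


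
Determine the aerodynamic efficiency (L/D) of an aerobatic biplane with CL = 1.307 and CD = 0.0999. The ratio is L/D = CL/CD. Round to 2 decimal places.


Step 1: L/D = CL / CD = 1.307 / 0.0999
Step 2: L/D = 13.08

13.08


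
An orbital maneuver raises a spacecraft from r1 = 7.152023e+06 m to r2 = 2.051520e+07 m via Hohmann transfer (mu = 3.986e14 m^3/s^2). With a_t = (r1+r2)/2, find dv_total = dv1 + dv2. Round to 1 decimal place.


Step 1: Transfer semi-major axis a_t = (7.152023e+06 + 2.051520e+07) / 2 = 1.383361e+07 m
Step 2: v1 (circular at r1) = sqrt(mu/r1) = 7465.42 m/s
Step 3: v_t1 = sqrt(mu*(2/r1 - 1/a_t)) = 9091.26 m/s
Step 4: dv1 = |9091.26 - 7465.42| = 1625.85 m/s
Step 5: v2 (circular at r2) = 4407.89 m/s, v_t2 = 3169.4 m/s
Step 6: dv2 = |4407.89 - 3169.4| = 1238.49 m/s
Step 7: Total delta-v = 1625.85 + 1238.49 = 2864.3 m/s

2864.3


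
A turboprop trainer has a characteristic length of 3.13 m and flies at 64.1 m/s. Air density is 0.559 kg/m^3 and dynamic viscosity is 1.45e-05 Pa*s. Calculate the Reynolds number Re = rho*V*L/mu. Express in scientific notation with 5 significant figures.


Step 1: Numerator = rho * V * L = 0.559 * 64.1 * 3.13 = 112.153847
Step 2: Re = 112.153847 / 1.45e-05
Step 3: Re = 7.7347e+06

7.7347e+06


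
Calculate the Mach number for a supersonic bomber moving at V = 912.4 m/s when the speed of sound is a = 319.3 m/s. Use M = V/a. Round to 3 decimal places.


Step 1: M = V / a = 912.4 / 319.3
Step 2: M = 2.858

2.858


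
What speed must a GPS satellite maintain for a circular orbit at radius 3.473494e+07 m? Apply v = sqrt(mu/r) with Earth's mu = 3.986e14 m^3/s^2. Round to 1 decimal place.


Step 1: mu / r = 3.986e14 / 3.473494e+07 = 11475476.8541
Step 2: v = sqrt(11475476.8541) = 3387.5 m/s

3387.5


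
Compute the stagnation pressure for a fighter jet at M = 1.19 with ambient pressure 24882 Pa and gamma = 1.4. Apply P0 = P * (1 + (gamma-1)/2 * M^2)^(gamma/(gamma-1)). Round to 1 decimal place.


Step 1: (gamma-1)/2 * M^2 = 0.2 * 1.4161 = 0.28322
Step 2: 1 + 0.28322 = 1.28322
Step 3: Exponent gamma/(gamma-1) = 3.5
Step 4: P0 = 24882 * 1.28322^3.5 = 59557.9 Pa

59557.9


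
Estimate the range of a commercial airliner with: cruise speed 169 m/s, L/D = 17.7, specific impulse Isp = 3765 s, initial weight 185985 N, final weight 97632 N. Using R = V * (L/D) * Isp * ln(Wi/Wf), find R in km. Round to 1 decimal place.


Step 1: Coefficient = V * (L/D) * Isp = 169 * 17.7 * 3765 = 11262244.5 m
Step 2: Wi/Wf = 185985 / 97632 = 1.904959
Step 3: ln(1.904959) = 0.644461
Step 4: R = 11262244.5 * 0.644461 = 7258074.2 m = 7258.1 km

7258.1


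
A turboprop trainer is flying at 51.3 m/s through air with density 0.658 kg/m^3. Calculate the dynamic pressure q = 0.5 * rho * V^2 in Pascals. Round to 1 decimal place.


Step 1: V^2 = 51.3^2 = 2631.69
Step 2: q = 0.5 * 0.658 * 2631.69
Step 3: q = 865.8 Pa

865.8


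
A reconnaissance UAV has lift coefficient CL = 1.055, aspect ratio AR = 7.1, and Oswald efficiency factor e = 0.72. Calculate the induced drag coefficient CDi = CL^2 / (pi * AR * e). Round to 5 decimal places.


Step 1: CL^2 = 1.055^2 = 1.113025
Step 2: pi * AR * e = 3.14159 * 7.1 * 0.72 = 16.059822
Step 3: CDi = 1.113025 / 16.059822 = 0.06930

0.06930


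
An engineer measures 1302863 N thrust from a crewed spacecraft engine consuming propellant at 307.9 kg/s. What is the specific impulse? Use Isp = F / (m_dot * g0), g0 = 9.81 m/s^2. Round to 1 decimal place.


Step 1: m_dot * g0 = 307.9 * 9.81 = 3020.5
Step 2: Isp = 1302863 / 3020.5 = 431.3 s

431.3


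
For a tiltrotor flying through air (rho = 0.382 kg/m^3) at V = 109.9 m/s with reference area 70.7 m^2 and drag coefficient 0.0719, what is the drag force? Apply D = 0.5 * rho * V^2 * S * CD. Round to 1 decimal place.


Step 1: Dynamic pressure q = 0.5 * 0.382 * 109.9^2 = 2306.8999 Pa
Step 2: Drag D = q * S * CD = 2306.8999 * 70.7 * 0.0719
Step 3: D = 11726.7 N

11726.7


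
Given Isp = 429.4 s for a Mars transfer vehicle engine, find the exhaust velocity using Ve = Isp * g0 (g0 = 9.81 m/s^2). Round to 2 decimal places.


Step 1: Ve = Isp * g0 = 429.4 * 9.81
Step 2: Ve = 4212.41 m/s

4212.41


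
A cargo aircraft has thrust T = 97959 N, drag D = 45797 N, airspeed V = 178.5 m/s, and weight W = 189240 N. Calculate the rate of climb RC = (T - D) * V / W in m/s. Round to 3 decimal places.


Step 1: Excess thrust = T - D = 97959 - 45797 = 52162 N
Step 2: Excess power = 52162 * 178.5 = 9310917.0 W
Step 3: RC = 9310917.0 / 189240 = 49.202 m/s

49.202


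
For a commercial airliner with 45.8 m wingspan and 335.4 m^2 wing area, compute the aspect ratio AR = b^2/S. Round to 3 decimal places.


Step 1: b^2 = 45.8^2 = 2097.64
Step 2: AR = 2097.64 / 335.4 = 6.254

6.254


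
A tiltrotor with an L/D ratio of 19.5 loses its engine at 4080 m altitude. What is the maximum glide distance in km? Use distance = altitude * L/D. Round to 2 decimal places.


Step 1: Glide distance = altitude * L/D = 4080 * 19.5 = 79560.0 m
Step 2: Convert to km: 79560.0 / 1000 = 79.56 km

79.56


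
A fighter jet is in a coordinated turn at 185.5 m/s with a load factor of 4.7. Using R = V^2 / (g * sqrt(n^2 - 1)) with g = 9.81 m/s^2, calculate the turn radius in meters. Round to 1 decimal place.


Step 1: V^2 = 185.5^2 = 34410.25
Step 2: n^2 - 1 = 4.7^2 - 1 = 21.09
Step 3: sqrt(21.09) = 4.592385
Step 4: R = 34410.25 / (9.81 * 4.592385) = 763.8 m

763.8


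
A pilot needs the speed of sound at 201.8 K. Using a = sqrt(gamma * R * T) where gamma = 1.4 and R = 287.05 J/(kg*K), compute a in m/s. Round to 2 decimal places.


Step 1: gamma * R * T = 1.4 * 287.05 * 201.8 = 81097.366
Step 2: a = sqrt(81097.366) = 284.78 m/s

284.78


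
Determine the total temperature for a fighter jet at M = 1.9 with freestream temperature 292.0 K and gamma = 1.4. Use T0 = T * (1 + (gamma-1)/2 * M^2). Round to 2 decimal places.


Step 1: (gamma-1)/2 = 0.2
Step 2: M^2 = 3.61
Step 3: 1 + 0.2 * 3.61 = 1.722
Step 4: T0 = 292.0 * 1.722 = 502.82 K

502.82


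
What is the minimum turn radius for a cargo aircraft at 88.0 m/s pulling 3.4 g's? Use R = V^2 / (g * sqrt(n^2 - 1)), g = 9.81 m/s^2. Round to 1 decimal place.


Step 1: V^2 = 88.0^2 = 7744.0
Step 2: n^2 - 1 = 3.4^2 - 1 = 10.56
Step 3: sqrt(10.56) = 3.249615
Step 4: R = 7744.0 / (9.81 * 3.249615) = 242.9 m

242.9


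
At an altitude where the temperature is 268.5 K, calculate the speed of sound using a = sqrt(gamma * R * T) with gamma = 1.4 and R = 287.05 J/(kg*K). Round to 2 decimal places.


Step 1: gamma * R * T = 1.4 * 287.05 * 268.5 = 107902.095
Step 2: a = sqrt(107902.095) = 328.48 m/s

328.48


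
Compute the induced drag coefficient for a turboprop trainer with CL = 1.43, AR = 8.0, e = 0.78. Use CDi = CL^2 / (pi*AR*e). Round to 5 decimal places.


Step 1: CL^2 = 1.43^2 = 2.0449
Step 2: pi * AR * e = 3.14159 * 8.0 * 0.78 = 19.603538
Step 3: CDi = 2.0449 / 19.603538 = 0.10431

0.10431


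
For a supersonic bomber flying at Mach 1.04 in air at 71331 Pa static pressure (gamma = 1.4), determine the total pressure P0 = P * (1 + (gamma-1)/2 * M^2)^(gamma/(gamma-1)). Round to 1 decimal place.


Step 1: (gamma-1)/2 * M^2 = 0.2 * 1.0816 = 0.21632
Step 2: 1 + 0.21632 = 1.21632
Step 3: Exponent gamma/(gamma-1) = 3.5
Step 4: P0 = 71331 * 1.21632^3.5 = 141561.7 Pa

141561.7


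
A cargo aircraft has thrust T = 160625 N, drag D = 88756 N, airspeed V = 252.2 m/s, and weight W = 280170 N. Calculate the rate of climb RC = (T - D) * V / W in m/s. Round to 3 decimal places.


Step 1: Excess thrust = T - D = 160625 - 88756 = 71869 N
Step 2: Excess power = 71869 * 252.2 = 18125361.8 W
Step 3: RC = 18125361.8 / 280170 = 64.694 m/s

64.694


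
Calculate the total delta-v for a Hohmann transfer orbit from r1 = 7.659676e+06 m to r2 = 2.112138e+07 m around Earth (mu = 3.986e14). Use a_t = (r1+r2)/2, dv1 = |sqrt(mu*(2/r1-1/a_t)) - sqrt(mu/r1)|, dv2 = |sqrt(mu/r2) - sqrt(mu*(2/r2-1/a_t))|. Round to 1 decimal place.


Step 1: Transfer semi-major axis a_t = (7.659676e+06 + 2.112138e+07) / 2 = 1.439053e+07 m
Step 2: v1 (circular at r1) = sqrt(mu/r1) = 7213.79 m/s
Step 3: v_t1 = sqrt(mu*(2/r1 - 1/a_t)) = 8739.49 m/s
Step 4: dv1 = |8739.49 - 7213.79| = 1525.7 m/s
Step 5: v2 (circular at r2) = 4344.18 m/s, v_t2 = 3169.38 m/s
Step 6: dv2 = |4344.18 - 3169.38| = 1174.8 m/s
Step 7: Total delta-v = 1525.7 + 1174.8 = 2700.5 m/s

2700.5


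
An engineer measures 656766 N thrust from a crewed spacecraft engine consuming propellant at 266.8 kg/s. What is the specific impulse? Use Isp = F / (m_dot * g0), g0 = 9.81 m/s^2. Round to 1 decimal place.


Step 1: m_dot * g0 = 266.8 * 9.81 = 2617.31
Step 2: Isp = 656766 / 2617.31 = 250.9 s

250.9


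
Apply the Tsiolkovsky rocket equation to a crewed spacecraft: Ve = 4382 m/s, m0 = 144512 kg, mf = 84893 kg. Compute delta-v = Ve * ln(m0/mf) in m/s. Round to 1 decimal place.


Step 1: Mass ratio m0/mf = 144512 / 84893 = 1.702284
Step 2: ln(1.702284) = 0.531971
Step 3: delta-v = 4382 * 0.531971 = 2331.1 m/s

2331.1


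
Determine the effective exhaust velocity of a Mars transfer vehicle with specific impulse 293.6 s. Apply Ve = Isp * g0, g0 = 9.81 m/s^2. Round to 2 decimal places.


Step 1: Ve = Isp * g0 = 293.6 * 9.81
Step 2: Ve = 2880.22 m/s

2880.22


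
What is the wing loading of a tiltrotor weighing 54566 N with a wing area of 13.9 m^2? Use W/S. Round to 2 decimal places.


Step 1: Wing loading = W / S = 54566 / 13.9
Step 2: Wing loading = 3925.61 N/m^2

3925.61


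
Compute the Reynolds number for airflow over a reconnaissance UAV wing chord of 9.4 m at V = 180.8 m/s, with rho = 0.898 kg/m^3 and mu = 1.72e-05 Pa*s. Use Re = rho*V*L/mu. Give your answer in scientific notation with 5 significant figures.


Step 1: Numerator = rho * V * L = 0.898 * 180.8 * 9.4 = 1526.16896
Step 2: Re = 1526.16896 / 1.72e-05
Step 3: Re = 8.8731e+07

8.8731e+07


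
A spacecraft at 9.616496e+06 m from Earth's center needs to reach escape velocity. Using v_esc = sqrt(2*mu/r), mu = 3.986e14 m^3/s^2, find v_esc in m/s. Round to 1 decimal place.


Step 1: 2*mu/r = 2 * 3.986e14 / 9.616496e+06 = 82899218.1768
Step 2: v_esc = sqrt(82899218.1768) = 9104.9 m/s

9104.9


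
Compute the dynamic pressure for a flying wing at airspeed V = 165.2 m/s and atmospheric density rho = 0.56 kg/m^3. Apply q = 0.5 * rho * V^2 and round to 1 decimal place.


Step 1: V^2 = 165.2^2 = 27291.04
Step 2: q = 0.5 * 0.56 * 27291.04
Step 3: q = 7641.5 Pa

7641.5


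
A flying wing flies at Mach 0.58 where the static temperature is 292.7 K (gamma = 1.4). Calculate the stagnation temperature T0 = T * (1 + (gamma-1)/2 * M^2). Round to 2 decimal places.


Step 1: (gamma-1)/2 = 0.2
Step 2: M^2 = 0.3364
Step 3: 1 + 0.2 * 0.3364 = 1.06728
Step 4: T0 = 292.7 * 1.06728 = 312.39 K

312.39


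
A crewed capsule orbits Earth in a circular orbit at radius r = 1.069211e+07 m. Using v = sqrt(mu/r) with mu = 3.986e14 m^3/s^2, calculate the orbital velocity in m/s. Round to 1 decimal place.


Step 1: mu / r = 3.986e14 / 1.069211e+07 = 37279825.9651
Step 2: v = sqrt(37279825.9651) = 6105.7 m/s

6105.7


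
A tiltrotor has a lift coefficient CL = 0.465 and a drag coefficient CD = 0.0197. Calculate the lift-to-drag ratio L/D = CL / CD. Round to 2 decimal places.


Step 1: L/D = CL / CD = 0.465 / 0.0197
Step 2: L/D = 23.60

23.60


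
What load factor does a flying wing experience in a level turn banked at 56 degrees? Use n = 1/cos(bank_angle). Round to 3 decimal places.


Step 1: Convert 56 degrees to radians = 0.977384
Step 2: cos(56 deg) = 0.559193
Step 3: n = 1 / 0.559193 = 1.788

1.788


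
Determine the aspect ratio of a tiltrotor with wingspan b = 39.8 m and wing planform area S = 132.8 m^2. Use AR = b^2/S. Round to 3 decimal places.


Step 1: b^2 = 39.8^2 = 1584.04
Step 2: AR = 1584.04 / 132.8 = 11.928

11.928


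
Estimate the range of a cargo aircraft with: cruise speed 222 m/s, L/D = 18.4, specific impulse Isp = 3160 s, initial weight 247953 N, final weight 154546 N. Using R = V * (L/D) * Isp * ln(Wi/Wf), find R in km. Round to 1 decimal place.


Step 1: Coefficient = V * (L/D) * Isp = 222 * 18.4 * 3160 = 12907968.0 m
Step 2: Wi/Wf = 247953 / 154546 = 1.604396
Step 3: ln(1.604396) = 0.472747
Step 4: R = 12907968.0 * 0.472747 = 6102208.6 m = 6102.2 km

6102.2


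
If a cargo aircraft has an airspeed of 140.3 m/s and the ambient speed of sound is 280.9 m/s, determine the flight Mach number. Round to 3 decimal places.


Step 1: M = V / a = 140.3 / 280.9
Step 2: M = 0.499

0.499


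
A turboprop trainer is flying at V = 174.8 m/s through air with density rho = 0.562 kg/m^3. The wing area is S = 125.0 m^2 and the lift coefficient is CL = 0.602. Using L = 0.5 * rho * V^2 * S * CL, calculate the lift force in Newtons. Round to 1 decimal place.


Step 1: Calculate dynamic pressure q = 0.5 * 0.562 * 174.8^2 = 0.5 * 0.562 * 30555.04 = 8585.9662 Pa
Step 2: Multiply by wing area and lift coefficient: L = 8585.9662 * 125.0 * 0.602
Step 3: L = 1073245.78 * 0.602 = 646094.0 N

646094.0


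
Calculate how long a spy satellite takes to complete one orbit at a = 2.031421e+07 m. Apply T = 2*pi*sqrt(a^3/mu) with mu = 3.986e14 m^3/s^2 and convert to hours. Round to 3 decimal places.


Step 1: a^3 / mu = 8.383007e+21 / 3.986e14 = 2.103113e+07
Step 2: sqrt(2.103113e+07) = 4585.9705 s
Step 3: T = 2*pi * 4585.9705 = 28814.5 s
Step 4: T in hours = 28814.5 / 3600 = 8.004 hours

8.004


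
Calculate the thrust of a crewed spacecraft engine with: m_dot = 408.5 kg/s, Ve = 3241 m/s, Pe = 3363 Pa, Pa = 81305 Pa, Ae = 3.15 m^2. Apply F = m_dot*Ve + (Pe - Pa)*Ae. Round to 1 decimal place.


Step 1: Momentum thrust = m_dot * Ve = 408.5 * 3241 = 1323948.5 N
Step 2: Pressure thrust = (Pe - Pa) * Ae = (3363 - 81305) * 3.15 = -245517.30 N
Step 3: Total thrust F = 1323948.5 + -245517.30 = 1078431.2 N

1078431.2


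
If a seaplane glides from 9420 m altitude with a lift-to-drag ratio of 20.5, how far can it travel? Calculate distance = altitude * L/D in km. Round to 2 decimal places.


Step 1: Glide distance = altitude * L/D = 9420 * 20.5 = 193110.0 m
Step 2: Convert to km: 193110.0 / 1000 = 193.11 km

193.11


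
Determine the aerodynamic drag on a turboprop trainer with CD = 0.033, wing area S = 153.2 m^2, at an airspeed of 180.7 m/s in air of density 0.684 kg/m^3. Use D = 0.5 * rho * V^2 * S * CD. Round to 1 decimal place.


Step 1: Dynamic pressure q = 0.5 * 0.684 * 180.7^2 = 11167.1516 Pa
Step 2: Drag D = q * S * CD = 11167.1516 * 153.2 * 0.033
Step 3: D = 56456.7 N

56456.7


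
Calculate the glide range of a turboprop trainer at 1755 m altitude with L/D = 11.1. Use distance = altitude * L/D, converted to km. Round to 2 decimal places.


Step 1: Glide distance = altitude * L/D = 1755 * 11.1 = 19480.5 m
Step 2: Convert to km: 19480.5 / 1000 = 19.48 km

19.48


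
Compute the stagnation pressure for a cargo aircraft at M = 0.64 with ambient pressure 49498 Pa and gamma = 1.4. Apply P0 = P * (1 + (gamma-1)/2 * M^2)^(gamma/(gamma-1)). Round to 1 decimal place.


Step 1: (gamma-1)/2 * M^2 = 0.2 * 0.4096 = 0.08192
Step 2: 1 + 0.08192 = 1.08192
Step 3: Exponent gamma/(gamma-1) = 3.5
Step 4: P0 = 49498 * 1.08192^3.5 = 65203.5 Pa

65203.5


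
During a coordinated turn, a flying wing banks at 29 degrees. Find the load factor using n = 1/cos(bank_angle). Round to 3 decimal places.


Step 1: Convert 29 degrees to radians = 0.506145
Step 2: cos(29 deg) = 0.87462
Step 3: n = 1 / 0.87462 = 1.143

1.143


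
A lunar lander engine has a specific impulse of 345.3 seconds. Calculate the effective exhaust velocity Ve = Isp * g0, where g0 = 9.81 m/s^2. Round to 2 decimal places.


Step 1: Ve = Isp * g0 = 345.3 * 9.81
Step 2: Ve = 3387.39 m/s

3387.39


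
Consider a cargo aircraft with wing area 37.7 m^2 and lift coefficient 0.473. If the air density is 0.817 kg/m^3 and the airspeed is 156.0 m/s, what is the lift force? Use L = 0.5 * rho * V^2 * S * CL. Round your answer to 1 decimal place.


Step 1: Calculate dynamic pressure q = 0.5 * 0.817 * 156.0^2 = 0.5 * 0.817 * 24336.0 = 9941.256 Pa
Step 2: Multiply by wing area and lift coefficient: L = 9941.256 * 37.7 * 0.473
Step 3: L = 374785.3512 * 0.473 = 177273.5 N

177273.5


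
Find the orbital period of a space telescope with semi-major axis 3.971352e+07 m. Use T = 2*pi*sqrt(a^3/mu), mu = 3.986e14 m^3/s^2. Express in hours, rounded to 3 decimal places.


Step 1: a^3 / mu = 6.263472e+22 / 3.986e14 = 1.571368e+08
Step 2: sqrt(1.571368e+08) = 12535.4211 s
Step 3: T = 2*pi * 12535.4211 = 78762.37 s
Step 4: T in hours = 78762.37 / 3600 = 21.878 hours

21.878


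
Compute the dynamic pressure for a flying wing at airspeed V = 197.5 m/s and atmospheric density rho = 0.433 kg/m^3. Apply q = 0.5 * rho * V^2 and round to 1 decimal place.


Step 1: V^2 = 197.5^2 = 39006.25
Step 2: q = 0.5 * 0.433 * 39006.25
Step 3: q = 8444.9 Pa

8444.9


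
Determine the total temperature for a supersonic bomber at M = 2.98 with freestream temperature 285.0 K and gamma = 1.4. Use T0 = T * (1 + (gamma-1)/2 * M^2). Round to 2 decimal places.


Step 1: (gamma-1)/2 = 0.2
Step 2: M^2 = 8.8804
Step 3: 1 + 0.2 * 8.8804 = 2.77608
Step 4: T0 = 285.0 * 2.77608 = 791.18 K

791.18


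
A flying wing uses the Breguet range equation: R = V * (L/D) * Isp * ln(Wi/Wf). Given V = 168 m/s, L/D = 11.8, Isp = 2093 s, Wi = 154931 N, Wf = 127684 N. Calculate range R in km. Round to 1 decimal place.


Step 1: Coefficient = V * (L/D) * Isp = 168 * 11.8 * 2093 = 4149163.2 m
Step 2: Wi/Wf = 154931 / 127684 = 1.213394
Step 3: ln(1.213394) = 0.193421
Step 4: R = 4149163.2 * 0.193421 = 802536.9 m = 802.5 km

802.5


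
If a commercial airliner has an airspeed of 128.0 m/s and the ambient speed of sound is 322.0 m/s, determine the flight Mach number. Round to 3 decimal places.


Step 1: M = V / a = 128.0 / 322.0
Step 2: M = 0.398

0.398


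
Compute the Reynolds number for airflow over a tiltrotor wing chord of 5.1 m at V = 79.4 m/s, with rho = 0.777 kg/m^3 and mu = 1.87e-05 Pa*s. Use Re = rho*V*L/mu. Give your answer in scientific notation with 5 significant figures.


Step 1: Numerator = rho * V * L = 0.777 * 79.4 * 5.1 = 314.63838
Step 2: Re = 314.63838 / 1.87e-05
Step 3: Re = 1.6826e+07

1.6826e+07


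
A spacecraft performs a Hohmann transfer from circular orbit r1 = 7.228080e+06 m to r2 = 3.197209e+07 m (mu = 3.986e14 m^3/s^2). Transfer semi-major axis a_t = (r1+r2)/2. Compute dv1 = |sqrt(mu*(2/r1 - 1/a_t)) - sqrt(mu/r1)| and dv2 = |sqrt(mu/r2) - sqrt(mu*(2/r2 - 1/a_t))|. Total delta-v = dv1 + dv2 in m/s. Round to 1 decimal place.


Step 1: Transfer semi-major axis a_t = (7.228080e+06 + 3.197209e+07) / 2 = 1.960008e+07 m
Step 2: v1 (circular at r1) = sqrt(mu/r1) = 7426.04 m/s
Step 3: v_t1 = sqrt(mu*(2/r1 - 1/a_t)) = 9484.48 m/s
Step 4: dv1 = |9484.48 - 7426.04| = 2058.45 m/s
Step 5: v2 (circular at r2) = 3530.88 m/s, v_t2 = 2144.2 m/s
Step 6: dv2 = |3530.88 - 2144.2| = 1386.68 m/s
Step 7: Total delta-v = 2058.45 + 1386.68 = 3445.1 m/s

3445.1


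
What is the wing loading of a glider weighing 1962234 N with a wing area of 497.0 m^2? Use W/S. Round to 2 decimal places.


Step 1: Wing loading = W / S = 1962234 / 497.0
Step 2: Wing loading = 3948.16 N/m^2

3948.16


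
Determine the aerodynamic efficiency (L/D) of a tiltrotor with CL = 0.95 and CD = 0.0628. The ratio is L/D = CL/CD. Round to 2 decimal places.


Step 1: L/D = CL / CD = 0.95 / 0.0628
Step 2: L/D = 15.13

15.13


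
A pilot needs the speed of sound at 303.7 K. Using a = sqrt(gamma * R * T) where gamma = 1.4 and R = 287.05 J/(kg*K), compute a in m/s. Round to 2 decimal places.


Step 1: gamma * R * T = 1.4 * 287.05 * 303.7 = 122047.919
Step 2: a = sqrt(122047.919) = 349.35 m/s

349.35


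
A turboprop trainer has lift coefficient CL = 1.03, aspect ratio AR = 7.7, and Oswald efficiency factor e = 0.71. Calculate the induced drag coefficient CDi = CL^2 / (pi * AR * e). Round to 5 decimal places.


Step 1: CL^2 = 1.03^2 = 1.0609
Step 2: pi * AR * e = 3.14159 * 7.7 * 0.71 = 17.175087
Step 3: CDi = 1.0609 / 17.175087 = 0.06177

0.06177


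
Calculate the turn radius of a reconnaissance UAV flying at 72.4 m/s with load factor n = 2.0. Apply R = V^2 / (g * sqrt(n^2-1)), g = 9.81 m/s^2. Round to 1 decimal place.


Step 1: V^2 = 72.4^2 = 5241.76
Step 2: n^2 - 1 = 2.0^2 - 1 = 3.0
Step 3: sqrt(3.0) = 1.732051
Step 4: R = 5241.76 / (9.81 * 1.732051) = 308.5 m

308.5


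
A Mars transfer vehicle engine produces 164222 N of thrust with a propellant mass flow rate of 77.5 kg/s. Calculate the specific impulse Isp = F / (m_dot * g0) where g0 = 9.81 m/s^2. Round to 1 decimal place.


Step 1: m_dot * g0 = 77.5 * 9.81 = 760.28
Step 2: Isp = 164222 / 760.28 = 216.0 s

216.0


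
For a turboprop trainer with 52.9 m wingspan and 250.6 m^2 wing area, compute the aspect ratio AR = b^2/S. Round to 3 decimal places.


Step 1: b^2 = 52.9^2 = 2798.41
Step 2: AR = 2798.41 / 250.6 = 11.167

11.167


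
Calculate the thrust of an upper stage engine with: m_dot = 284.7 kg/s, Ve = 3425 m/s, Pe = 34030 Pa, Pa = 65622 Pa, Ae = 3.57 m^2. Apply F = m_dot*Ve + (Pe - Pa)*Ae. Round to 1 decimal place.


Step 1: Momentum thrust = m_dot * Ve = 284.7 * 3425 = 975097.5 N
Step 2: Pressure thrust = (Pe - Pa) * Ae = (34030 - 65622) * 3.57 = -112783.44 N
Step 3: Total thrust F = 975097.5 + -112783.44 = 862314.1 N

862314.1


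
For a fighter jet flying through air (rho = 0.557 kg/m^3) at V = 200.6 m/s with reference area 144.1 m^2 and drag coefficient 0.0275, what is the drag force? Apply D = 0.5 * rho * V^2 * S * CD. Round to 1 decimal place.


Step 1: Dynamic pressure q = 0.5 * 0.557 * 200.6^2 = 11206.9403 Pa
Step 2: Drag D = q * S * CD = 11206.9403 * 144.1 * 0.0275
Step 3: D = 44410.3 N

44410.3


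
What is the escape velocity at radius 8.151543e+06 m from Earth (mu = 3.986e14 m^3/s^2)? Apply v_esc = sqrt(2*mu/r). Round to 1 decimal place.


Step 1: 2*mu/r = 2 * 3.986e14 / 8.151543e+06 = 97797435.4058
Step 2: v_esc = sqrt(97797435.4058) = 9889.3 m/s

9889.3


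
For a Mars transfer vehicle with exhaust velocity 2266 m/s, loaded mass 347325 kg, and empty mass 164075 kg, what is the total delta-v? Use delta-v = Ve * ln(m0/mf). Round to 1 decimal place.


Step 1: Mass ratio m0/mf = 347325 / 164075 = 2.116867
Step 2: ln(2.116867) = 0.749937
Step 3: delta-v = 2266 * 0.749937 = 1699.4 m/s

1699.4


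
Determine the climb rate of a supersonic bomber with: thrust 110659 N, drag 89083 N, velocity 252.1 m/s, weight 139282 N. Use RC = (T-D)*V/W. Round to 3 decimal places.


Step 1: Excess thrust = T - D = 110659 - 89083 = 21576 N
Step 2: Excess power = 21576 * 252.1 = 5439309.6 W
Step 3: RC = 5439309.6 / 139282 = 39.052 m/s

39.052


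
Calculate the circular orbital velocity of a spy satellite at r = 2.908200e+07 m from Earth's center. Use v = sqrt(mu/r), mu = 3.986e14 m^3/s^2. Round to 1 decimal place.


Step 1: mu / r = 3.986e14 / 2.908200e+07 = 13706072.4847
Step 2: v = sqrt(13706072.4847) = 3702.2 m/s

3702.2


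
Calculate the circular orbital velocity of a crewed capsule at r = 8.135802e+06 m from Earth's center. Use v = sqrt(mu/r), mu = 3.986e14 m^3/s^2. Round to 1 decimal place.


Step 1: mu / r = 3.986e14 / 8.135802e+06 = 48993326.0421
Step 2: v = sqrt(48993326.0421) = 6999.5 m/s

6999.5


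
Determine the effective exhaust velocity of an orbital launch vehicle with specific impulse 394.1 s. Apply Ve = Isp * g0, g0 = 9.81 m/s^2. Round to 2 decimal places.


Step 1: Ve = Isp * g0 = 394.1 * 9.81
Step 2: Ve = 3866.12 m/s

3866.12


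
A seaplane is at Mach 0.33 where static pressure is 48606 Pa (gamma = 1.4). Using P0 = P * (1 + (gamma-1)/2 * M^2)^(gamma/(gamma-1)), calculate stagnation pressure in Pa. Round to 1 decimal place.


Step 1: (gamma-1)/2 * M^2 = 0.2 * 0.1089 = 0.02178
Step 2: 1 + 0.02178 = 1.02178
Step 3: Exponent gamma/(gamma-1) = 3.5
Step 4: P0 = 48606 * 1.02178^3.5 = 52413.2 Pa

52413.2


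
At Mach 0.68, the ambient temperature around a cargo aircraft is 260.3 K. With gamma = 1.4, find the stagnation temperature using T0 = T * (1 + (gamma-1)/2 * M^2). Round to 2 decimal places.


Step 1: (gamma-1)/2 = 0.2
Step 2: M^2 = 0.4624
Step 3: 1 + 0.2 * 0.4624 = 1.09248
Step 4: T0 = 260.3 * 1.09248 = 284.37 K

284.37


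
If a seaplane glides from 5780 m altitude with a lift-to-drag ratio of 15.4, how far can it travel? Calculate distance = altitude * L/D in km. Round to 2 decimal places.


Step 1: Glide distance = altitude * L/D = 5780 * 15.4 = 89012.0 m
Step 2: Convert to km: 89012.0 / 1000 = 89.01 km

89.01


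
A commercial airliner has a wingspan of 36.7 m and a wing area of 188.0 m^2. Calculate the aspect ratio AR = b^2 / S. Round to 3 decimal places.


Step 1: b^2 = 36.7^2 = 1346.89
Step 2: AR = 1346.89 / 188.0 = 7.164

7.164


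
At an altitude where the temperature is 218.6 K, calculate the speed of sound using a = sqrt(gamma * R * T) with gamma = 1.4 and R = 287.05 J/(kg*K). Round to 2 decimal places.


Step 1: gamma * R * T = 1.4 * 287.05 * 218.6 = 87848.782
Step 2: a = sqrt(87848.782) = 296.39 m/s

296.39


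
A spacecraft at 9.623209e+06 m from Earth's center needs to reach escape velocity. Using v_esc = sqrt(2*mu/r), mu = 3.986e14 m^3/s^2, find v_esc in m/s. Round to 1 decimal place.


Step 1: 2*mu/r = 2 * 3.986e14 / 9.623209e+06 = 82841388.9795
Step 2: v_esc = sqrt(82841388.9795) = 9101.7 m/s

9101.7


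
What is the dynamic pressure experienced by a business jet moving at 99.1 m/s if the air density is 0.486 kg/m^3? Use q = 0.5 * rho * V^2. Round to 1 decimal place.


Step 1: V^2 = 99.1^2 = 9820.81
Step 2: q = 0.5 * 0.486 * 9820.81
Step 3: q = 2386.5 Pa

2386.5


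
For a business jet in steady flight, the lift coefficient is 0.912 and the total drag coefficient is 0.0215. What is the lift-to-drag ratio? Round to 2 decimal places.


Step 1: L/D = CL / CD = 0.912 / 0.0215
Step 2: L/D = 42.42

42.42


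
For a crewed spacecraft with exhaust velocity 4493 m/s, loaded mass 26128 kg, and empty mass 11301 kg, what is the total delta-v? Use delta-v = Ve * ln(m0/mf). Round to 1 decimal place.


Step 1: Mass ratio m0/mf = 26128 / 11301 = 2.312008
Step 2: ln(2.312008) = 0.838116
Step 3: delta-v = 4493 * 0.838116 = 3765.7 m/s

3765.7


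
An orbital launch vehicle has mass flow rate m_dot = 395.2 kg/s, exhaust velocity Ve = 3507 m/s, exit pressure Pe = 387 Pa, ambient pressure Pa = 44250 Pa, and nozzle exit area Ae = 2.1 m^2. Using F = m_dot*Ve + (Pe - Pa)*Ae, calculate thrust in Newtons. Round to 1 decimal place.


Step 1: Momentum thrust = m_dot * Ve = 395.2 * 3507 = 1385966.4 N
Step 2: Pressure thrust = (Pe - Pa) * Ae = (387 - 44250) * 2.1 = -92112.3 N
Step 3: Total thrust F = 1385966.4 + -92112.3 = 1293854.1 N

1293854.1


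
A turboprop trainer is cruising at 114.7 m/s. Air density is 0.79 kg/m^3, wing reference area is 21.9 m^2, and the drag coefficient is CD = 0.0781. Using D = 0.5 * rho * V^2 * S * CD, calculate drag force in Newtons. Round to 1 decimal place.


Step 1: Dynamic pressure q = 0.5 * 0.79 * 114.7^2 = 5196.6556 Pa
Step 2: Drag D = q * S * CD = 5196.6556 * 21.9 * 0.0781
Step 3: D = 8888.3 N

8888.3


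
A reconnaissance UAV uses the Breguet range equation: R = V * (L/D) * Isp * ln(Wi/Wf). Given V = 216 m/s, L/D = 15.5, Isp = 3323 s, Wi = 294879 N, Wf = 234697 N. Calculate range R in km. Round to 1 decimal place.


Step 1: Coefficient = V * (L/D) * Isp = 216 * 15.5 * 3323 = 11125404.0 m
Step 2: Wi/Wf = 294879 / 234697 = 1.256424
Step 3: ln(1.256424) = 0.22827
Step 4: R = 11125404.0 * 0.22827 = 2539593.5 m = 2539.6 km

2539.6


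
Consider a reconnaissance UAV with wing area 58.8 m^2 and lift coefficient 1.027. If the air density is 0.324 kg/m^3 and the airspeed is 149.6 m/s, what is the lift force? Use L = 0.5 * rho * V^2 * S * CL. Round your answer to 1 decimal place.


Step 1: Calculate dynamic pressure q = 0.5 * 0.324 * 149.6^2 = 0.5 * 0.324 * 22380.16 = 3625.5859 Pa
Step 2: Multiply by wing area and lift coefficient: L = 3625.5859 * 58.8 * 1.027
Step 3: L = 213184.4521 * 1.027 = 218940.4 N

218940.4


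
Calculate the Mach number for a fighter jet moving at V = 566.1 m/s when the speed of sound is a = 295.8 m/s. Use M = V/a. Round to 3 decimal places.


Step 1: M = V / a = 566.1 / 295.8
Step 2: M = 1.914

1.914


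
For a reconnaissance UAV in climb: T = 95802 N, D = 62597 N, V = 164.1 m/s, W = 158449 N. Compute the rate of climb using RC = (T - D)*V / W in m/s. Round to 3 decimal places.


Step 1: Excess thrust = T - D = 95802 - 62597 = 33205 N
Step 2: Excess power = 33205 * 164.1 = 5448940.5 W
Step 3: RC = 5448940.5 / 158449 = 34.389 m/s

34.389


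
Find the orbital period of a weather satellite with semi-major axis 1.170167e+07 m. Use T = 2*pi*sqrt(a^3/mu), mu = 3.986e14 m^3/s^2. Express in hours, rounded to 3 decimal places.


Step 1: a^3 / mu = 1.602299e+21 / 3.986e14 = 4.019817e+06
Step 2: sqrt(4.019817e+06) = 2004.948 s
Step 3: T = 2*pi * 2004.948 = 12597.46 s
Step 4: T in hours = 12597.46 / 3600 = 3.499 hours

3.499


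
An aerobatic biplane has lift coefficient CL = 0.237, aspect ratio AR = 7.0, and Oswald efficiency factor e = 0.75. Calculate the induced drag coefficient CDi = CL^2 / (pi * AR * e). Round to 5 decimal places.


Step 1: CL^2 = 0.237^2 = 0.056169
Step 2: pi * AR * e = 3.14159 * 7.0 * 0.75 = 16.493361
Step 3: CDi = 0.056169 / 16.493361 = 0.00341

0.00341


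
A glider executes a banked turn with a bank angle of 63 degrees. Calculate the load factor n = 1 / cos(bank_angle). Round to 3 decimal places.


Step 1: Convert 63 degrees to radians = 1.099557
Step 2: cos(63 deg) = 0.45399
Step 3: n = 1 / 0.45399 = 2.203

2.203


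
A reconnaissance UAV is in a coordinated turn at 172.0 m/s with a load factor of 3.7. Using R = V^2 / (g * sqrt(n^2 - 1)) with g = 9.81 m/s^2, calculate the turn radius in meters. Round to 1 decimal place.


Step 1: V^2 = 172.0^2 = 29584.0
Step 2: n^2 - 1 = 3.7^2 - 1 = 12.69
Step 3: sqrt(12.69) = 3.562303
Step 4: R = 29584.0 / (9.81 * 3.562303) = 846.6 m

846.6


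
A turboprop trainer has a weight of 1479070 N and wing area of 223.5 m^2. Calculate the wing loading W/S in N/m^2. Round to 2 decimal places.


Step 1: Wing loading = W / S = 1479070 / 223.5
Step 2: Wing loading = 6617.76 N/m^2

6617.76


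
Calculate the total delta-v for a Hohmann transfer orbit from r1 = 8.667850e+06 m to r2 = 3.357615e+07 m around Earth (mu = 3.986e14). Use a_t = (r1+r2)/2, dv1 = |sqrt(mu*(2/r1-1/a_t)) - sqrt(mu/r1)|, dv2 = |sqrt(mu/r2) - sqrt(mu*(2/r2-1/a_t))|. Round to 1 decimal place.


Step 1: Transfer semi-major axis a_t = (8.667850e+06 + 3.357615e+07) / 2 = 2.112200e+07 m
Step 2: v1 (circular at r1) = sqrt(mu/r1) = 6781.3 m/s
Step 3: v_t1 = sqrt(mu*(2/r1 - 1/a_t)) = 8549.9 m/s
Step 4: dv1 = |8549.9 - 6781.3| = 1768.6 m/s
Step 5: v2 (circular at r2) = 3445.51 m/s, v_t2 = 2207.2 m/s
Step 6: dv2 = |3445.51 - 2207.2| = 1238.31 m/s
Step 7: Total delta-v = 1768.6 + 1238.31 = 3006.9 m/s

3006.9


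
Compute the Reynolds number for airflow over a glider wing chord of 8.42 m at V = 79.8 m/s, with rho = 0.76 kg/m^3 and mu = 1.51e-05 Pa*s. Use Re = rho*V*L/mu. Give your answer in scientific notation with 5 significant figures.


Step 1: Numerator = rho * V * L = 0.76 * 79.8 * 8.42 = 510.65616
Step 2: Re = 510.65616 / 1.51e-05
Step 3: Re = 3.3818e+07

3.3818e+07


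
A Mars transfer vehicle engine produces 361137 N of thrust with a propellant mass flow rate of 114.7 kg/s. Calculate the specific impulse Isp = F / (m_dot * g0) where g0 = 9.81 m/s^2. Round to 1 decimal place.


Step 1: m_dot * g0 = 114.7 * 9.81 = 1125.21
Step 2: Isp = 361137 / 1125.21 = 321.0 s

321.0


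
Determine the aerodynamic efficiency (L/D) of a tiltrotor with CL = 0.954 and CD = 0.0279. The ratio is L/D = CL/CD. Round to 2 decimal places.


Step 1: L/D = CL / CD = 0.954 / 0.0279
Step 2: L/D = 34.19

34.19


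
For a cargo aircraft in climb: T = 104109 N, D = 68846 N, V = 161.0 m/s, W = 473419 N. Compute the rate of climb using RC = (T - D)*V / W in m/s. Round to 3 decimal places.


Step 1: Excess thrust = T - D = 104109 - 68846 = 35263 N
Step 2: Excess power = 35263 * 161.0 = 5677343.0 W
Step 3: RC = 5677343.0 / 473419 = 11.992 m/s

11.992


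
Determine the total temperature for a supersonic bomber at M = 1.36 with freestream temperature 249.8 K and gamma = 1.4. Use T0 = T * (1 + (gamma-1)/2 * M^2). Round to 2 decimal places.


Step 1: (gamma-1)/2 = 0.2
Step 2: M^2 = 1.8496
Step 3: 1 + 0.2 * 1.8496 = 1.36992
Step 4: T0 = 249.8 * 1.36992 = 342.21 K

342.21


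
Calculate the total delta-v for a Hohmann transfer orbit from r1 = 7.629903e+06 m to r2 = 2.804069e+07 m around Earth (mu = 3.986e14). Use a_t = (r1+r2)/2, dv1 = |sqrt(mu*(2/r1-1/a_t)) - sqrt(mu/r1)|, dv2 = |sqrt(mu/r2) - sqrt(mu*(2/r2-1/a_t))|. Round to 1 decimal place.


Step 1: Transfer semi-major axis a_t = (7.629903e+06 + 2.804069e+07) / 2 = 1.783530e+07 m
Step 2: v1 (circular at r1) = sqrt(mu/r1) = 7227.85 m/s
Step 3: v_t1 = sqrt(mu*(2/r1 - 1/a_t)) = 9062.82 m/s
Step 4: dv1 = |9062.82 - 7227.85| = 1834.97 m/s
Step 5: v2 (circular at r2) = 3770.29 m/s, v_t2 = 2466.0 m/s
Step 6: dv2 = |3770.29 - 2466.0| = 1304.28 m/s
Step 7: Total delta-v = 1834.97 + 1304.28 = 3139.3 m/s

3139.3


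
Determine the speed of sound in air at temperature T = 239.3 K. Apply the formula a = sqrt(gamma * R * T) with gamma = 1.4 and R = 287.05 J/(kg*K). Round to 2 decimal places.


Step 1: gamma * R * T = 1.4 * 287.05 * 239.3 = 96167.491
Step 2: a = sqrt(96167.491) = 310.11 m/s

310.11


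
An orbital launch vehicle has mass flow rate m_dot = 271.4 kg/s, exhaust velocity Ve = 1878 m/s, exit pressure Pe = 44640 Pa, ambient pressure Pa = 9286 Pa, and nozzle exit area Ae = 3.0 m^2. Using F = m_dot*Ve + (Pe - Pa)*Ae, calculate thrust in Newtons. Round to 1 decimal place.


Step 1: Momentum thrust = m_dot * Ve = 271.4 * 1878 = 509689.2 N
Step 2: Pressure thrust = (Pe - Pa) * Ae = (44640 - 9286) * 3.0 = 106062.0 N
Step 3: Total thrust F = 509689.2 + 106062.0 = 615751.2 N

615751.2


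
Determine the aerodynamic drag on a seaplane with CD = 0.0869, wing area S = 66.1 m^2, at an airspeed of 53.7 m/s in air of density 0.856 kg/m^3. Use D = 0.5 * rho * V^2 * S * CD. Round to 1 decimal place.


Step 1: Dynamic pressure q = 0.5 * 0.856 * 53.7^2 = 1234.2193 Pa
Step 2: Drag D = q * S * CD = 1234.2193 * 66.1 * 0.0869
Step 3: D = 7089.5 N

7089.5


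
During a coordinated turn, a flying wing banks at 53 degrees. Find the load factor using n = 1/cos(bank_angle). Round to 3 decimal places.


Step 1: Convert 53 degrees to radians = 0.925025
Step 2: cos(53 deg) = 0.601815
Step 3: n = 1 / 0.601815 = 1.662

1.662


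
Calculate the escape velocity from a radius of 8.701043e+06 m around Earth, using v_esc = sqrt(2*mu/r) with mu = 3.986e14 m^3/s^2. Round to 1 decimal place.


Step 1: 2*mu/r = 2 * 3.986e14 / 8.701043e+06 = 91621199.8952
Step 2: v_esc = sqrt(91621199.8952) = 9571.9 m/s

9571.9


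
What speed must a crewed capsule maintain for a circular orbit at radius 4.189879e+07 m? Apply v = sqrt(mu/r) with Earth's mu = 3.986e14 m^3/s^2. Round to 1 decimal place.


Step 1: mu / r = 3.986e14 / 4.189879e+07 = 9513401.2223
Step 2: v = sqrt(9513401.2223) = 3084.4 m/s

3084.4


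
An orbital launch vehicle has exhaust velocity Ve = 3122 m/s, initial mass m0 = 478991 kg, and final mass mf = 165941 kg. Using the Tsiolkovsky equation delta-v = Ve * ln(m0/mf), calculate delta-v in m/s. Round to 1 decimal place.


Step 1: Mass ratio m0/mf = 478991 / 165941 = 2.886514
Step 2: ln(2.886514) = 1.06005
Step 3: delta-v = 3122 * 1.06005 = 3309.5 m/s

3309.5


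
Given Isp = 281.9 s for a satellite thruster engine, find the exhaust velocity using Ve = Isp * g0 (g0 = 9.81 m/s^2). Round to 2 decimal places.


Step 1: Ve = Isp * g0 = 281.9 * 9.81
Step 2: Ve = 2765.44 m/s

2765.44


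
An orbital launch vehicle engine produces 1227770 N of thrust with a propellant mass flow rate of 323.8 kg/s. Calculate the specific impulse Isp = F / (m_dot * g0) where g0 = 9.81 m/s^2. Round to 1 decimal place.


Step 1: m_dot * g0 = 323.8 * 9.81 = 3176.48
Step 2: Isp = 1227770 / 3176.48 = 386.5 s

386.5


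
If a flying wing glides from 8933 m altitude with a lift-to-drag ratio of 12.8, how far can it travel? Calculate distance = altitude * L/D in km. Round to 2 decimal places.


Step 1: Glide distance = altitude * L/D = 8933 * 12.8 = 114342.4 m
Step 2: Convert to km: 114342.4 / 1000 = 114.34 km

114.34


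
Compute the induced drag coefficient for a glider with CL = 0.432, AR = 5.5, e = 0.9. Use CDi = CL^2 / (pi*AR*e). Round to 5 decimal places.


Step 1: CL^2 = 0.432^2 = 0.186624
Step 2: pi * AR * e = 3.14159 * 5.5 * 0.9 = 15.550884
Step 3: CDi = 0.186624 / 15.550884 = 0.01200

0.01200


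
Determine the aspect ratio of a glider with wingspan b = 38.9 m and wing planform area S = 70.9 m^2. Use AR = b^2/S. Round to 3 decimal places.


Step 1: b^2 = 38.9^2 = 1513.21
Step 2: AR = 1513.21 / 70.9 = 21.343

21.343


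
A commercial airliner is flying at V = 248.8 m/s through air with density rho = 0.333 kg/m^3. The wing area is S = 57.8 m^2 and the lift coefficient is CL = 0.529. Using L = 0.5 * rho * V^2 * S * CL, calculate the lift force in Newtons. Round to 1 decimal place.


Step 1: Calculate dynamic pressure q = 0.5 * 0.333 * 248.8^2 = 0.5 * 0.333 * 61901.44 = 10306.5898 Pa
Step 2: Multiply by wing area and lift coefficient: L = 10306.5898 * 57.8 * 0.529
Step 3: L = 595720.8881 * 0.529 = 315136.3 N

315136.3
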